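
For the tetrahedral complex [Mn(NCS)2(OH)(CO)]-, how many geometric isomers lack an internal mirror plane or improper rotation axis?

0

In a tetrahedral complex all four positions are equivalent and every pair of ligands is adjacent — there is no cis/trans distinction.
Only one geometric arrangement is possible.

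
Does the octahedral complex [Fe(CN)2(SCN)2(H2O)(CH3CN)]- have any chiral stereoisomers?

yes

The six octahedral sites form three mutually perpendicular trans pairs.
There are 6 geometric isomers: CN cis, SCN trans; CN cis, SCN cis (3 arrangements, 2 chiral); CN trans, SCN trans; CN trans, SCN cis.
Of these, 2 lack any improper symmetry element and so occur as enantiomeric pairs, giving 6 + 2 = 8 stereoisomers in total.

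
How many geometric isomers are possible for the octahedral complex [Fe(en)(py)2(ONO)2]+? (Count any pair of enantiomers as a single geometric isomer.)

An octahedron has six vertices in three trans pairs; every non-trans pair is cis.
Each en is bidentate and must span two cis positions.
Working through the distinct placements yields 3 geometric isomers: py cis, ONO trans; py trans, ONO cis; py cis, ONO cis (chiral).

3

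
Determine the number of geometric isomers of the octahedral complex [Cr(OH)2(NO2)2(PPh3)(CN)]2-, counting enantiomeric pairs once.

In an octahedral complex each vertex has one trans partner and four cis neighbours.
Systematic placement gives 6 geometric isomers: OH cis, NO2 cis (3 arrangements, 2 chiral); OH trans, NO2 cis; OH cis, NO2 trans; OH trans, NO2 trans.

6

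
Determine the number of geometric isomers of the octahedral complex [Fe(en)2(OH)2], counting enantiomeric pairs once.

2

An octahedron has six vertices in three trans pairs; every non-trans pair is cis.
Each en is bidentate and must span two cis positions.
Working through the distinct placements yields 2 geometric isomers: OH trans; OH cis (chiral).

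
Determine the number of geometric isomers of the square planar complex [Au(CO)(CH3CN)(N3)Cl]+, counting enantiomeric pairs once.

3

Working through the distinct placements yields 3 geometric isomers: (CH3CN/Cl trans, CO/N3 trans); (CH3CN/N3 trans, CO/Cl trans); (CH3CN/CO trans, Cl/N3 trans).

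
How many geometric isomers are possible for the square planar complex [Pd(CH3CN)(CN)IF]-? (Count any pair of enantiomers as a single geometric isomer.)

In a square planar complex each vertex has one trans partner and two cis neighbours.
Working through the distinct placements yields 3 geometric isomers: (CH3CN/F trans, CN/I trans); (CH3CN/I trans, CN/F trans); (CH3CN/CN trans, F/I trans).

3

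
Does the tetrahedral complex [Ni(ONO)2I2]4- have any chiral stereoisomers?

All four vertices of a tetrahedron are equivalent and mutually adjacent, so cis/trans isomerism cannot arise.
Only one geometric arrangement is possible.

no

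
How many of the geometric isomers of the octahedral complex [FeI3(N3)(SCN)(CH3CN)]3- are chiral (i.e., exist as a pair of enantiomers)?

1

There are 4 geometric isomers: I mer (3 arrangements); I fac (chiral).
One of these lacks any improper symmetry element and so occurs as an enantiomeric pair, giving 4 + 1 = 5 stereoisomers in total.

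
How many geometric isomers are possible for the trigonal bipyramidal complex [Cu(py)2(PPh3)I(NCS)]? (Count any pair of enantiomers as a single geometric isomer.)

7

Placing the ligands in turn and identifying arrangements related by rotation or reflection leaves 7 distinct geometric isomers.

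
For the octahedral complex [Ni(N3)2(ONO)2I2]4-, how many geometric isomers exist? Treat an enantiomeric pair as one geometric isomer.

5

The six octahedral sites form three mutually perpendicular trans pairs.
The distinct arrangements are (5 in all): N3 trans, ONO trans, I trans; N3 cis, ONO cis, I trans; N3 cis, ONO trans, I cis; N3 cis, ONO cis, I cis (chiral); N3 trans, ONO cis, I cis.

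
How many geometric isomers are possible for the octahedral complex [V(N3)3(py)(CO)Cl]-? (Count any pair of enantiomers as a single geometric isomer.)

4

The six octahedral sites form three mutually perpendicular trans pairs.
Systematic placement gives 4 geometric isomers: N3 mer (3 arrangements); N3 fac (chiral).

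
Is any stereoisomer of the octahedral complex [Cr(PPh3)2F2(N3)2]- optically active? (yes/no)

In an octahedral complex each vertex has one trans partner and four cis neighbours.
Working through the distinct placements yields 5 geometric isomers: PPh3 trans, F trans, N3 trans; PPh3 cis, F trans, N3 cis; PPh3 trans, F cis, N3 cis; PPh3 cis, F cis, N3 cis (chiral); PPh3 cis, F cis, N3 trans.
One of these lacks any improper symmetry element and so occurs as an enantiomeric pair, giving 5 + 1 = 6 stereoisomers in total.

yes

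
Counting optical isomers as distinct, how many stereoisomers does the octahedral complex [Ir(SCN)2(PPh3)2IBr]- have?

8

Systematic placement gives 6 geometric isomers: SCN trans, PPh3 trans; SCN cis, PPh3 cis (3 arrangements, 2 chiral); SCN trans, PPh3 cis; SCN cis, PPh3 trans.
Of these, 2 lack any improper symmetry element and so occur as enantiomeric pairs, giving 6 + 2 = 8 stereoisomers in total.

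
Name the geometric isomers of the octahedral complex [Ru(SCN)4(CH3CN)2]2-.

An octahedron has six vertices in three trans pairs; every non-trans pair is cis.
The distinct arrangements are (2 in all): CH3CN trans; CH3CN cis.

cis and trans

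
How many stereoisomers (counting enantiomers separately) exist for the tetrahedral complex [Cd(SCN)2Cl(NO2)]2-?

In a tetrahedral complex all four positions are equivalent and every pair of ligands is adjacent — there is no cis/trans distinction.
Only one geometric arrangement is possible.

1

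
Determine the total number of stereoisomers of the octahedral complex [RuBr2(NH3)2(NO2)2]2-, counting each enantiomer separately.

6

Working through the distinct placements yields 5 geometric isomers: Br trans, NH3 trans, NO2 trans; Br trans, NH3 cis, NO2 cis; Br cis, NH3 cis, NO2 trans; Br cis, NH3 cis, NO2 cis (chiral); Br cis, NH3 trans, NO2 cis.
One of these lacks any improper symmetry element and so occurs as an enantiomeric pair, giving 5 + 1 = 6 stereoisomers in total.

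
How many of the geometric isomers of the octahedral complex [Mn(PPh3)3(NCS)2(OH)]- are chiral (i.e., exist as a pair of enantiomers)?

0

The six octahedral sites form three mutually perpendicular trans pairs.
There are 3 geometric isomers: PPh3 mer, NCS trans; PPh3 mer, NCS cis; PPh3 fac, NCS cis.
Each arrangement has an internal mirror plane or centre of symmetry, so none is chiral.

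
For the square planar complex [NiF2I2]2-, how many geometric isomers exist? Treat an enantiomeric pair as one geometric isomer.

2

Systematic placement gives 2 geometric isomers: F cis; F trans.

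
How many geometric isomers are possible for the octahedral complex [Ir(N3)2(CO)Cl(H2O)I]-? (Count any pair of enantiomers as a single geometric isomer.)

9

An octahedron has six vertices in three trans pairs; every non-trans pair is cis.
Systematic enumeration (placing each ligand type in turn and discarding arrangements equivalent by rotation or reflection) gives 9 geometric isomers.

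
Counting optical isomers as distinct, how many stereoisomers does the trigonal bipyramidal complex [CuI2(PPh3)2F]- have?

In a trigonal bipyramid the two axial positions differ from the three equatorial ones.
Exhaustive case analysis gives 5 geometric isomers.
One of these lacks any improper symmetry element and so occurs as an enantiomeric pair, giving 5 + 1 = 6 stereoisomers in total.

6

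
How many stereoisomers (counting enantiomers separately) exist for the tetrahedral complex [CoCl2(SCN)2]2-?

1

Only one geometric arrangement is possible.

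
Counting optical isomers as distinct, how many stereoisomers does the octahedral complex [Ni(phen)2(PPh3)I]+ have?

3

An octahedron has six vertices in three trans pairs; every non-trans pair is cis.
Each phen is bidentate and must span two cis positions.
Working through the distinct placements yields 2 geometric isomers: PPh3 and I mutually trans; PPh3 and I mutually cis (chiral).
One of these lacks any improper symmetry element and so occurs as an enantiomeric pair, giving 2 + 1 = 3 stereoisomers in total.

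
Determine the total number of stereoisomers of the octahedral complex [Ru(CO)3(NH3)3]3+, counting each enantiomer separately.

The six octahedral sites form three mutually perpendicular trans pairs.
Working through the distinct placements yields 2 geometric isomers: CO mer; CO fac.
Each arrangement has an internal mirror plane or centre of symmetry, so none is chiral.

2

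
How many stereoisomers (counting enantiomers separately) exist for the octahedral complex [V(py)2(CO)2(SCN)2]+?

Working through the distinct placements yields 5 geometric isomers: py trans, CO trans, SCN trans; py cis, CO trans, SCN cis; py trans, CO cis, SCN cis; py cis, CO cis, SCN cis (chiral); py cis, CO cis, SCN trans.
One of these lacks any improper symmetry element and so occurs as an enantiomeric pair, giving 5 + 1 = 6 stereoisomers in total.

6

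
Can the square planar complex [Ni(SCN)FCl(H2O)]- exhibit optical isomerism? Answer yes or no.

In a square planar complex each vertex has one trans partner and two cis neighbours.
Working through the distinct placements yields 3 geometric isomers: (Cl/H2O trans, F/SCN trans); (Cl/SCN trans, F/H2O trans); (Cl/F trans, H2O/SCN trans).
Each arrangement has an internal mirror plane or centre of symmetry, so none is chiral.

no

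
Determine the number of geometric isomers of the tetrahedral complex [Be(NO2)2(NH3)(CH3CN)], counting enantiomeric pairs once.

1

All four vertices of a tetrahedron are equivalent and mutually adjacent, so cis/trans isomerism cannot arise.
Only one geometric arrangement is possible.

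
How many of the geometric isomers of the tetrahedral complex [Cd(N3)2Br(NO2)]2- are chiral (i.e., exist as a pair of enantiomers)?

0

All four vertices of a tetrahedron are equivalent and mutually adjacent, so cis/trans isomerism cannot arise.
Only one geometric arrangement is possible.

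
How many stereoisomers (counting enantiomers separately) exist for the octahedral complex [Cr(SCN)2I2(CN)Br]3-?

There are 6 geometric isomers: SCN trans, I trans; SCN cis, I cis (3 arrangements, 2 chiral); SCN trans, I cis; SCN cis, I trans.
Of these, 2 lack any improper symmetry element and so occur as enantiomeric pairs, giving 6 + 2 = 8 stereoisomers in total.

8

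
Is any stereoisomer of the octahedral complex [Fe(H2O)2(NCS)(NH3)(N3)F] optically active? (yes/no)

yes

In an octahedral complex each vertex has one trans partner and four cis neighbours.
Exhaustive case analysis gives 9 geometric isomers.
Of these, 6 lack any improper symmetry element and so occur as enantiomeric pairs, giving 9 + 6 = 15 stereoisomers in total.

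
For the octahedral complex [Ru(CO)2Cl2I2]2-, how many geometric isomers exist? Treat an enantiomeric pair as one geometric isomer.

5

In an octahedral complex each vertex has one trans partner and four cis neighbours.
There are 5 geometric isomers: CO trans, Cl trans, I trans; CO trans, Cl cis, I cis; CO cis, Cl cis, I trans; CO cis, Cl cis, I cis (chiral); CO cis, Cl trans, I cis.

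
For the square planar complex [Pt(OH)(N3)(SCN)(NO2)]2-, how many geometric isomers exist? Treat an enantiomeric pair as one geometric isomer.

3

In a square planar complex each vertex has one trans partner and two cis neighbours.
There are 3 geometric isomers: (N3/OH trans, NO2/SCN trans); (N3/SCN trans, NO2/OH trans); (N3/NO2 trans, OH/SCN trans).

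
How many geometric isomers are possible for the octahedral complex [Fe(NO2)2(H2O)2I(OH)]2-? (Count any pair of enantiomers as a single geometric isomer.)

The six octahedral sites form three mutually perpendicular trans pairs.
There are 6 geometric isomers: NO2 cis, H2O trans; NO2 trans, H2O trans; NO2 cis, H2O cis (3 arrangements, 2 chiral); NO2 trans, H2O cis.

6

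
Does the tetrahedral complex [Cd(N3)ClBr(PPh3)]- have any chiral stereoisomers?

yes

All four vertices of a tetrahedron are equivalent and mutually adjacent, so cis/trans isomerism cannot arise.
Only one geometric arrangement is possible; it has no improper symmetry element, so it exists as a pair of enantiomers (2 stereoisomers).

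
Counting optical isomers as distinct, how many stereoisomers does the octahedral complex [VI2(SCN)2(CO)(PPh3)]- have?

8

The six octahedral sites form three mutually perpendicular trans pairs.
Working through the distinct placements yields 6 geometric isomers: I cis, SCN trans; I cis, SCN cis (3 arrangements, 2 chiral); I trans, SCN trans; I trans, SCN cis.
Of these, 2 lack any improper symmetry element and so occur as enantiomeric pairs, giving 6 + 2 = 8 stereoisomers in total.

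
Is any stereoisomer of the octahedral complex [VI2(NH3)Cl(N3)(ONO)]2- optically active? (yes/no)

An octahedron has six vertices in three trans pairs; every non-trans pair is cis.
Exhaustive case analysis gives 9 geometric isomers.
Of these, 6 lack any improper symmetry element and so occur as enantiomeric pairs, giving 9 + 6 = 15 stereoisomers in total.

yes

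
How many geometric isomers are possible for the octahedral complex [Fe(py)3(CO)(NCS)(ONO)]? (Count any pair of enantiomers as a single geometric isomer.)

An octahedron has six vertices in three trans pairs; every non-trans pair is cis.
Systematic placement gives 4 geometric isomers: py mer (3 arrangements); py fac (chiral).

4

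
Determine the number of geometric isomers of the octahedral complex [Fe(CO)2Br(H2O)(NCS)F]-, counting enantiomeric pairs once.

The six octahedral sites form three mutually perpendicular trans pairs.
Exhaustive case analysis gives 9 geometric isomers.

9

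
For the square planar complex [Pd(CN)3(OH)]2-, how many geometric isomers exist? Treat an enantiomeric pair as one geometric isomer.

A square has two trans pairs of vertices; adjacent vertices are cis.
Only one geometric arrangement is possible.

1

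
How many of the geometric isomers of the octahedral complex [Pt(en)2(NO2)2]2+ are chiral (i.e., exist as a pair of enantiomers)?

In an octahedral complex each vertex has one trans partner and four cis neighbours.
Each en is bidentate and must span two cis positions.
Working through the distinct placements yields 2 geometric isomers: NO2 trans; NO2 cis (chiral).
One of these lacks any improper symmetry element and so occurs as an enantiomeric pair, giving 2 + 1 = 3 stereoisomers in total.

1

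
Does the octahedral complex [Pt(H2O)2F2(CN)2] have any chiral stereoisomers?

Systematic placement gives 5 geometric isomers: H2O trans, F trans, CN trans; H2O cis, F cis, CN trans; H2O trans, F cis, CN cis; H2O cis, F cis, CN cis (chiral); H2O cis, F trans, CN cis.
One of these lacks any improper symmetry element and so occurs as an enantiomeric pair, giving 5 + 1 = 6 stereoisomers in total.

yes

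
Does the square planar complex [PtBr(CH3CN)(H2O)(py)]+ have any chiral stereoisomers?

no

In a square planar complex each vertex has one trans partner and two cis neighbours.
Working through the distinct placements yields 3 geometric isomers: (Br/H2O trans, CH3CN/py trans); (Br/py trans, CH3CN/H2O trans); (Br/CH3CN trans, H2O/py trans).
Each arrangement has an internal mirror plane or centre of symmetry, so none is chiral.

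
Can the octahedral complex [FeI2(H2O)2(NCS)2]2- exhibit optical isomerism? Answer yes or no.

In an octahedral complex each vertex has one trans partner and four cis neighbours.
The distinct arrangements are (5 in all): I trans, H2O trans, NCS trans; I cis, H2O trans, NCS cis; I cis, H2O cis, NCS trans; I cis, H2O cis, NCS cis (chiral); I trans, H2O cis, NCS cis.
One of these lacks any improper symmetry element and so occurs as an enantiomeric pair, giving 5 + 1 = 6 stereoisomers in total.

yes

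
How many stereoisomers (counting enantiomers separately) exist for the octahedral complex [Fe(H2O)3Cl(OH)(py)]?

5

In an octahedral complex each vertex has one trans partner and four cis neighbours.
The distinct arrangements are (4 in all): H2O mer (3 arrangements); H2O fac (chiral).
One of these lacks any improper symmetry element and so occurs as an enantiomeric pair, giving 4 + 1 = 5 stereoisomers in total.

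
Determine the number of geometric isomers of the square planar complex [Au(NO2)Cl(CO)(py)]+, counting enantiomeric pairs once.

In a square planar complex each vertex has one trans partner and two cis neighbours.
The distinct arrangements are (3 in all): (CO/NO2 trans, Cl/py trans); (CO/py trans, Cl/NO2 trans); (CO/Cl trans, NO2/py trans).

3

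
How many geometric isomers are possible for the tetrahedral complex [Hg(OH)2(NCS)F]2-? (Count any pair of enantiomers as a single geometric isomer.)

In a tetrahedral complex all four positions are equivalent and every pair of ligands is adjacent — there is no cis/trans distinction.
Only one geometric arrangement is possible.

1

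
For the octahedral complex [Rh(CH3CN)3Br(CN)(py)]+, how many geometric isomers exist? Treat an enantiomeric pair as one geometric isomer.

4

An octahedron has six vertices in three trans pairs; every non-trans pair is cis.
There are 4 geometric isomers: CH3CN mer (3 arrangements); CH3CN fac (chiral).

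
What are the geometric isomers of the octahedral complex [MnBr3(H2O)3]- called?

fac and mer

Systematic placement gives 2 geometric isomers: Br mer; Br fac.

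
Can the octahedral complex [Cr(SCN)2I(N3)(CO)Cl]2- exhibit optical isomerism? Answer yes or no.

Exhaustive case analysis gives 9 geometric isomers.
Of these, 6 lack any improper symmetry element and so occur as enantiomeric pairs, giving 9 + 6 = 15 stereoisomers in total.

yes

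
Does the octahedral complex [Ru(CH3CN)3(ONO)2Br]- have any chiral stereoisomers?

In an octahedral complex each vertex has one trans partner and four cis neighbours.
There are 3 geometric isomers: CH3CN mer, ONO trans; CH3CN fac, ONO cis; CH3CN mer, ONO cis.
Each arrangement has an internal mirror plane or centre of symmetry, so none is chiral.

no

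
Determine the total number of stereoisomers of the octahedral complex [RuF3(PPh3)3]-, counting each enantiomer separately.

2

An octahedron has six vertices in three trans pairs; every non-trans pair is cis.
Working through the distinct placements yields 2 geometric isomers: F mer; F fac.
Each arrangement has an internal mirror plane or centre of symmetry, so none is chiral.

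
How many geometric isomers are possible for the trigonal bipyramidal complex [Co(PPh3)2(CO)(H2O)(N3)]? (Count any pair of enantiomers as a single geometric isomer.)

A trigonal bipyramid has two axial and three equatorial sites, which are chemically inequivalent.
Exhaustive case analysis gives 7 geometric isomers.

7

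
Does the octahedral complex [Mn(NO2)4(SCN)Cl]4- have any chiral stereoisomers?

no

In an octahedral complex each vertex has one trans partner and four cis neighbours.
Working through the distinct placements yields 2 geometric isomers: SCN and Cl mutually cis; SCN and Cl mutually trans.
Each arrangement has an internal mirror plane or centre of symmetry, so none is chiral.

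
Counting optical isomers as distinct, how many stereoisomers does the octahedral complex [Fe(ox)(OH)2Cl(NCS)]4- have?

An octahedron has six vertices in three trans pairs; every non-trans pair is cis.
Each ox is bidentate and must span two cis positions.
Systematic placement gives 4 geometric isomers: OH cis (3 arrangements, 2 chiral); OH trans.
Of these, 2 lack any improper symmetry element and so occur as enantiomeric pairs, giving 4 + 2 = 6 stereoisomers in total.

6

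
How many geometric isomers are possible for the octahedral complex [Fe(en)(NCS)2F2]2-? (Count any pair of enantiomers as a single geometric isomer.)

In an octahedral complex each vertex has one trans partner and four cis neighbours.
Each en is bidentate and must span two cis positions.
The distinct arrangements are (3 in all): NCS cis, F trans; NCS cis, F cis (chiral); NCS trans, F cis.

3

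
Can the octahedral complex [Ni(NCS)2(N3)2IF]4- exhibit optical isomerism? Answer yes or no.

An octahedron has six vertices in three trans pairs; every non-trans pair is cis.
Systematic placement gives 6 geometric isomers: NCS trans, N3 trans; NCS cis, N3 cis (3 arrangements, 2 chiral); NCS trans, N3 cis; NCS cis, N3 trans.
Of these, 2 lack any improper symmetry element and so occur as enantiomeric pairs, giving 6 + 2 = 8 stereoisomers in total.

yes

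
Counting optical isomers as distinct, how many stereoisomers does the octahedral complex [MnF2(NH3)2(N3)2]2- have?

In an octahedral complex each vertex has one trans partner and four cis neighbours.
The distinct arrangements are (5 in all): F trans, NH3 trans, N3 trans; F trans, NH3 cis, N3 cis; F cis, NH3 trans, N3 cis; F cis, NH3 cis, N3 cis (chiral); F cis, NH3 cis, N3 trans.
One of these lacks any improper symmetry element and so occurs as an enantiomeric pair, giving 5 + 1 = 6 stereoisomers in total.

6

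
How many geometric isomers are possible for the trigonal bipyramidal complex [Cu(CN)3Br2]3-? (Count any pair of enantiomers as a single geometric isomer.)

3

In a trigonal bipyramid the two axial positions differ from the three equatorial ones.
Systematic placement gives 3 geometric isomers: Br both axial; Br one axial, one equatorial; Br both equatorial.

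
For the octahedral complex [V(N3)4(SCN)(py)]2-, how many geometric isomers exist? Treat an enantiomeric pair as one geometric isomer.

2

An octahedron has six vertices in three trans pairs; every non-trans pair is cis.
There are 2 geometric isomers: SCN and py mutually trans; SCN and py mutually cis.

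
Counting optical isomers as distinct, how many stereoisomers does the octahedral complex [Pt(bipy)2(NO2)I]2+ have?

In an octahedral complex each vertex has one trans partner and four cis neighbours.
Each bipy is bidentate and must span two cis positions.
The distinct arrangements are (2 in all): NO2 and I mutually trans; NO2 and I mutually cis (chiral).
One of these lacks any improper symmetry element and so occurs as an enantiomeric pair, giving 2 + 1 = 3 stereoisomers in total.

3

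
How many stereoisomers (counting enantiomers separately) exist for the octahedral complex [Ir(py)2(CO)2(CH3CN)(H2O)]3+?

8

An octahedron has six vertices in three trans pairs; every non-trans pair is cis.
Systematic placement gives 6 geometric isomers: py trans, CO cis; py cis, CO cis (3 arrangements, 2 chiral); py trans, CO trans; py cis, CO trans.
Of these, 2 lack any improper symmetry element and so occur as enantiomeric pairs, giving 6 + 2 = 8 stereoisomers in total.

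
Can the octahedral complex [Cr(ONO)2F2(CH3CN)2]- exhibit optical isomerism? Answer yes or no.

Systematic placement gives 5 geometric isomers: ONO trans, F trans, CH3CN trans; ONO cis, F cis, CH3CN trans; ONO trans, F cis, CH3CN cis; ONO cis, F cis, CH3CN cis (chiral); ONO cis, F trans, CH3CN cis.
One of these lacks any improper symmetry element and so occurs as an enantiomeric pair, giving 5 + 1 = 6 stereoisomers in total.

yes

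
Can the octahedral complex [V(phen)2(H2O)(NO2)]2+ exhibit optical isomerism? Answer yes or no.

yes

Each phen is bidentate and must span two cis positions.
Working through the distinct placements yields 2 geometric isomers: H2O and NO2 mutually trans; H2O and NO2 mutually cis (chiral).
One of these lacks any improper symmetry element and so occurs as an enantiomeric pair, giving 2 + 1 = 3 stereoisomers in total.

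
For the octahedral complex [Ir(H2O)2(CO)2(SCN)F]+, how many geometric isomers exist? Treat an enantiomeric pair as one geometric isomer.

An octahedron has six vertices in three trans pairs; every non-trans pair is cis.
Systematic placement gives 6 geometric isomers: H2O cis, CO trans; H2O trans, CO trans; H2O cis, CO cis (3 arrangements, 2 chiral); H2O trans, CO cis.

6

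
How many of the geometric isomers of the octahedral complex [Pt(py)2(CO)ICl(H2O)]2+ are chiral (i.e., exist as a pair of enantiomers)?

6

The six octahedral sites form three mutually perpendicular trans pairs.
Exhaustive case analysis gives 9 geometric isomers.
Of these, 6 lack any improper symmetry element and so occur as enantiomeric pairs, giving 9 + 6 = 15 stereoisomers in total.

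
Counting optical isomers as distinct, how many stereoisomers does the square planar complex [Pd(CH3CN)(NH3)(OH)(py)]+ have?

A square has two trans pairs of vertices; adjacent vertices are cis.
The distinct arrangements are (3 in all): (CH3CN/OH trans, NH3/py trans); (CH3CN/py trans, NH3/OH trans); (CH3CN/NH3 trans, OH/py trans).
Each arrangement has an internal mirror plane or centre of symmetry, so none is chiral.

3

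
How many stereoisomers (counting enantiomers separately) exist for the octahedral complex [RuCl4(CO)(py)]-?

2

An octahedron has six vertices in three trans pairs; every non-trans pair is cis.
Systematic placement gives 2 geometric isomers: CO and py mutually cis; CO and py mutually trans.
Each arrangement has an internal mirror plane or centre of symmetry, so none is chiral.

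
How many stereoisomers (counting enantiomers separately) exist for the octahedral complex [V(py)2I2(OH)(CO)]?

8

Systematic placement gives 6 geometric isomers: py trans, I cis; py cis, I cis (3 arrangements, 2 chiral); py trans, I trans; py cis, I trans.
Of these, 2 lack any improper symmetry element and so occur as enantiomeric pairs, giving 6 + 2 = 8 stereoisomers in total.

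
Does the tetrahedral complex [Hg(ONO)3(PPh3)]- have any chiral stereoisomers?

In a tetrahedral complex all four positions are equivalent and every pair of ligands is adjacent — there is no cis/trans distinction.
Only one geometric arrangement is possible.

no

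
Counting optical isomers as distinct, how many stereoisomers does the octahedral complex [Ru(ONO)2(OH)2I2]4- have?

6

There are 5 geometric isomers: ONO trans, OH trans, I trans; ONO cis, OH cis, I trans; ONO trans, OH cis, I cis; ONO cis, OH cis, I cis (chiral); ONO cis, OH trans, I cis.
One of these lacks any improper symmetry element and so occurs as an enantiomeric pair, giving 5 + 1 = 6 stereoisomers in total.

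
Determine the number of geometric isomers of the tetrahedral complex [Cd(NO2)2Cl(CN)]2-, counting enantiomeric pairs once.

In a tetrahedral complex all four positions are equivalent and every pair of ligands is adjacent — there is no cis/trans distinction.
Only one geometric arrangement is possible.

1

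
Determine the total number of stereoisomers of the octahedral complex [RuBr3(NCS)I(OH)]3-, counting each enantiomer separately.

5

Working through the distinct placements yields 4 geometric isomers: Br mer (3 arrangements); Br fac (chiral).
One of these lacks any improper symmetry element and so occurs as an enantiomeric pair, giving 4 + 1 = 5 stereoisomers in total.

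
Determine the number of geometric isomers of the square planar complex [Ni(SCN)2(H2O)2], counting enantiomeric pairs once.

2

Working through the distinct placements yields 2 geometric isomers: SCN cis; SCN trans.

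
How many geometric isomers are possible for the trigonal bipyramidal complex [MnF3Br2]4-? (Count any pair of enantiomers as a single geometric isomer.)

3

Working through the distinct placements yields 3 geometric isomers: Br both axial; Br one axial, one equatorial; Br both equatorial.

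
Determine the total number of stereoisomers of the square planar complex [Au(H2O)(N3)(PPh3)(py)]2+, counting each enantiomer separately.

In a square planar complex each vertex has one trans partner and two cis neighbours.
The distinct arrangements are (3 in all): (H2O/PPh3 trans, N3/py trans); (H2O/py trans, N3/PPh3 trans); (H2O/N3 trans, PPh3/py trans).
Each arrangement has an internal mirror plane or centre of symmetry, so none is chiral.

3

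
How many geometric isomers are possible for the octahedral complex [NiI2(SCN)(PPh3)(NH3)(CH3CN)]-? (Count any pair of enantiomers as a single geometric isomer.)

9

An octahedron has six vertices in three trans pairs; every non-trans pair is cis.
Systematic enumeration (placing each ligand type in turn and discarding arrangements equivalent by rotation or reflection) gives 9 geometric isomers.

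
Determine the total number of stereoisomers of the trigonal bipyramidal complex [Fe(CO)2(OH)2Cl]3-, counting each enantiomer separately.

Placing the ligands in turn and identifying arrangements related by rotation or reflection leaves 5 distinct geometric isomers.
One of these lacks any improper symmetry element and so occurs as an enantiomeric pair, giving 5 + 1 = 6 stereoisomers in total.

6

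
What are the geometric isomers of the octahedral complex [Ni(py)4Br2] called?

cis and trans

The six octahedral sites form three mutually perpendicular trans pairs.
There are 2 geometric isomers: Br trans; Br cis.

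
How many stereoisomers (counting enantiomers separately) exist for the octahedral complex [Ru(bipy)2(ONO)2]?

3

In an octahedral complex each vertex has one trans partner and four cis neighbours.
Each bipy is bidentate and must span two cis positions.
Working through the distinct placements yields 2 geometric isomers: ONO trans; ONO cis (chiral).
One of these lacks any improper symmetry element and so occurs as an enantiomeric pair, giving 2 + 1 = 3 stereoisomers in total.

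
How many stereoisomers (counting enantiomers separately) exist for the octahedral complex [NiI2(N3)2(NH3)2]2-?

6

The six octahedral sites form three mutually perpendicular trans pairs.
Systematic placement gives 5 geometric isomers: I trans, N3 trans, NH3 trans; I trans, N3 cis, NH3 cis; I cis, N3 cis, NH3 trans; I cis, N3 cis, NH3 cis (chiral); I cis, N3 trans, NH3 cis.
One of these lacks any improper symmetry element and so occurs as an enantiomeric pair, giving 5 + 1 = 6 stereoisomers in total.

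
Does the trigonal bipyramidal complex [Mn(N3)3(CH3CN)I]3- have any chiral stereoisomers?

In a trigonal bipyramid the two axial positions differ from the three equatorial ones.
Working through the distinct placements yields 4 geometric isomers: CH3CN axial, I axial; CH3CN axial, I equatorial; CH3CN equatorial, I axial; CH3CN equatorial, I equatorial.
Each arrangement has an internal mirror plane or centre of symmetry, so none is chiral.

no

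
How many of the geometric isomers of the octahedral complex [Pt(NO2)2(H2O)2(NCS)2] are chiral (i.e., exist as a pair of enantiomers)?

1

An octahedron has six vertices in three trans pairs; every non-trans pair is cis.
Systematic placement gives 5 geometric isomers: NO2 trans, H2O trans, NCS trans; NO2 cis, H2O trans, NCS cis; NO2 trans, H2O cis, NCS cis; NO2 cis, H2O cis, NCS cis (chiral); NO2 cis, H2O cis, NCS trans.
One of these lacks any improper symmetry element and so occurs as an enantiomeric pair, giving 5 + 1 = 6 stereoisomers in total.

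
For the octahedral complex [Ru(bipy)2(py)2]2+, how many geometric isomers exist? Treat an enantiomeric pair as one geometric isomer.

2

The six octahedral sites form three mutually perpendicular trans pairs.
Each bipy is bidentate and must span two cis positions.
The distinct arrangements are (2 in all): py trans; py cis (chiral).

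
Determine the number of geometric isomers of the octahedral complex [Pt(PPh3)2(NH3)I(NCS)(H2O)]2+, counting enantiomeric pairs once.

9

In an octahedral complex each vertex has one trans partner and four cis neighbours.
Placing the ligands in turn and identifying arrangements related by rotation or reflection leaves 9 distinct geometric isomers.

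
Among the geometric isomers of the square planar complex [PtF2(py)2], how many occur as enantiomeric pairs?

0

Systematic placement gives 2 geometric isomers: F cis; F trans.
Each arrangement has an internal mirror plane or centre of symmetry, so none is chiral.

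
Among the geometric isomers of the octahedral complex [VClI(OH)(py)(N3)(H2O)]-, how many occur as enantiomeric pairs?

The six octahedral sites form three mutually perpendicular trans pairs.
Systematic enumeration (placing each ligand type in turn and discarding arrangements equivalent by rotation or reflection) gives 15 geometric isomers.
Of these, 15 lack any improper symmetry element and so occur as enantiomeric pairs, giving 15 + 15 = 30 stereoisomers in total.

15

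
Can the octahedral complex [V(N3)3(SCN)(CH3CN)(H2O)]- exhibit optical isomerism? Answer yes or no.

Working through the distinct placements yields 4 geometric isomers: N3 mer (3 arrangements); N3 fac (chiral).
One of these lacks any improper symmetry element and so occurs as an enantiomeric pair, giving 4 + 1 = 5 stereoisomers in total.

yes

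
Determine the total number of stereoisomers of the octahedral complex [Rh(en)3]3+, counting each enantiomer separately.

2

An octahedron has six vertices in three trans pairs; every non-trans pair is cis.
Each en is bidentate and must span two cis positions.
Only one geometric arrangement is possible; it has no improper symmetry element, so it exists as a pair of enantiomers (2 stereoisomers).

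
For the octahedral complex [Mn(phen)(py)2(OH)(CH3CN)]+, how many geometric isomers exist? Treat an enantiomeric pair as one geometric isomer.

An octahedron has six vertices in three trans pairs; every non-trans pair is cis.
Each phen is bidentate and must span two cis positions.
Systematic placement gives 4 geometric isomers: py cis (3 arrangements, 2 chiral); py trans.

4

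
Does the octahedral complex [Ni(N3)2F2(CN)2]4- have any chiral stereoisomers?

yes

In an octahedral complex each vertex has one trans partner and four cis neighbours.
There are 5 geometric isomers: N3 trans, F trans, CN trans; N3 cis, F cis, CN trans; N3 trans, F cis, CN cis; N3 cis, F cis, CN cis (chiral); N3 cis, F trans, CN cis.
One of these lacks any improper symmetry element and so occurs as an enantiomeric pair, giving 5 + 1 = 6 stereoisomers in total.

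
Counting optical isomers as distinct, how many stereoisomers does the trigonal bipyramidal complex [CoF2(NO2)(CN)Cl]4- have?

A trigonal bipyramid has two axial and three equatorial sites, which are chemically inequivalent.
Systematic enumeration (placing each ligand type in turn and discarding arrangements equivalent by rotation or reflection) gives 7 geometric isomers.
Of these, 3 lack any improper symmetry element and so occur as enantiomeric pairs, giving 7 + 3 = 10 stereoisomers in total.

10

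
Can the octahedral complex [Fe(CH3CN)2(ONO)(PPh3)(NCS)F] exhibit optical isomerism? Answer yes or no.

yes

The six octahedral sites form three mutually perpendicular trans pairs.
Systematic enumeration (placing each ligand type in turn and discarding arrangements equivalent by rotation or reflection) gives 9 geometric isomers.
Of these, 6 lack any improper symmetry element and so occur as enantiomeric pairs, giving 9 + 6 = 15 stereoisomers in total.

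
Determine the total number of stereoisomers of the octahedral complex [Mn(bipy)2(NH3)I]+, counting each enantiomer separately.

In an octahedral complex each vertex has one trans partner and four cis neighbours.
Each bipy is bidentate and must span two cis positions.
Working through the distinct placements yields 2 geometric isomers: NH3 and I mutually trans; NH3 and I mutually cis (chiral).
One of these lacks any improper symmetry element and so occurs as an enantiomeric pair, giving 2 + 1 = 3 stereoisomers in total.

3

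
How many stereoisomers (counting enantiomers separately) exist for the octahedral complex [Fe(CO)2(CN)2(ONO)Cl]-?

8

An octahedron has six vertices in three trans pairs; every non-trans pair is cis.
Working through the distinct placements yields 6 geometric isomers: CO trans, CN trans; CO cis, CN trans; CO cis, CN cis (3 arrangements, 2 chiral); CO trans, CN cis.
Of these, 2 lack any improper symmetry element and so occur as enantiomeric pairs, giving 6 + 2 = 8 stereoisomers in total.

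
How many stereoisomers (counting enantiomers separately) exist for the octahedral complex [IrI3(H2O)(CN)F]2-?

An octahedron has six vertices in three trans pairs; every non-trans pair is cis.
Working through the distinct placements yields 4 geometric isomers: I mer (3 arrangements); I fac (chiral).
One of these lacks any improper symmetry element and so occurs as an enantiomeric pair, giving 4 + 1 = 5 stereoisomers in total.

5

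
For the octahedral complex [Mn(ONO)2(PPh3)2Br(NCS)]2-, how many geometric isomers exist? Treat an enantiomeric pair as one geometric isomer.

6

An octahedron has six vertices in three trans pairs; every non-trans pair is cis.
Systematic placement gives 6 geometric isomers: ONO trans, PPh3 trans; ONO cis, PPh3 cis (3 arrangements, 2 chiral); ONO cis, PPh3 trans; ONO trans, PPh3 cis.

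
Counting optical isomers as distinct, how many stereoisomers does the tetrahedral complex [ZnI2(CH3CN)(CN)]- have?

1

In a tetrahedral complex all four positions are equivalent and every pair of ligands is adjacent — there is no cis/trans distinction.
Only one geometric arrangement is possible.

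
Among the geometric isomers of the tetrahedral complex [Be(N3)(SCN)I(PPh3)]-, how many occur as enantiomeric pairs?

1

In a tetrahedral complex all four positions are equivalent and every pair of ligands is adjacent — there is no cis/trans distinction.
Only one geometric arrangement is possible; it has no improper symmetry element, so it exists as a pair of enantiomers (2 stereoisomers).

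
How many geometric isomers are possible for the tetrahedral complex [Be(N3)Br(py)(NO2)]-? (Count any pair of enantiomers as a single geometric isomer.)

1

In a tetrahedral complex all four positions are equivalent and every pair of ligands is adjacent — there is no cis/trans distinction.
Only one geometric arrangement is possible; it has no improper symmetry element, so it exists as a pair of enantiomers (2 stereoisomers).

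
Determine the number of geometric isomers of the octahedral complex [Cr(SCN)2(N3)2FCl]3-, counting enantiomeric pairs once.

In an octahedral complex each vertex has one trans partner and four cis neighbours.
There are 6 geometric isomers: SCN trans, N3 trans; SCN cis, N3 cis (3 arrangements, 2 chiral); SCN trans, N3 cis; SCN cis, N3 trans.

6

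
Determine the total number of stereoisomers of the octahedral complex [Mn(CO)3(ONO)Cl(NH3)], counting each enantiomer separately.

The distinct arrangements are (4 in all): CO mer (3 arrangements); CO fac (chiral).
One of these lacks any improper symmetry element and so occurs as an enantiomeric pair, giving 4 + 1 = 5 stereoisomers in total.

5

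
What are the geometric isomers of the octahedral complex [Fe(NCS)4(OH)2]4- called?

cis and trans

Systematic placement gives 2 geometric isomers: OH trans; OH cis.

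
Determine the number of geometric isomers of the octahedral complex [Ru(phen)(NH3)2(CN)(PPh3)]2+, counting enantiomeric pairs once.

Each phen is bidentate and must span two cis positions.
Working through the distinct placements yields 4 geometric isomers: NH3 cis (3 arrangements, 2 chiral); NH3 trans.

4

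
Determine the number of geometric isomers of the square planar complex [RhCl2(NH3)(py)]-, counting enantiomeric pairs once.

2

A square has two trans pairs of vertices; adjacent vertices are cis.
Working through the distinct placements yields 2 geometric isomers: Cl cis; Cl trans.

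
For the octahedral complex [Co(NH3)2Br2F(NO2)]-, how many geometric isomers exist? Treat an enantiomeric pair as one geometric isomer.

6

In an octahedral complex each vertex has one trans partner and four cis neighbours.
Working through the distinct placements yields 6 geometric isomers: NH3 cis, Br trans; NH3 trans, Br trans; NH3 cis, Br cis (3 arrangements, 2 chiral); NH3 trans, Br cis.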